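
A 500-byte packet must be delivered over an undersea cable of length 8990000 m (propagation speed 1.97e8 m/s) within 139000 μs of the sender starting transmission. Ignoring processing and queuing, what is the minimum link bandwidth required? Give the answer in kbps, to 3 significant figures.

L = 4000 bits.
Propagation delay = 8990000 / 197000000 = 45634.5 μs.
Transmission budget = 139000 − 45634.5 = 93365.5 μs.
R ≥ L / t_tx = 4000 bits / 0.0933655 s = 42.8 kbps.

42.8 kbps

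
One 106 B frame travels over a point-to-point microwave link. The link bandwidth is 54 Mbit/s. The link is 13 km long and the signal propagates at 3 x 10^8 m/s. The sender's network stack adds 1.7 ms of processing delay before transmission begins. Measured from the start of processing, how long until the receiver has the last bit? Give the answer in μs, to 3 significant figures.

1760 μs

L = 106 × 8 = 848 bits.
Transmission delay = L/R = 848 / 54000000 = 15.7037 μs.
Propagation delay = d/s = 13000 m / 300000000 m/s = 43.3333 μs.
Plus processing delay 1.7 ms = 1700 μs.
Total = 1760 μs.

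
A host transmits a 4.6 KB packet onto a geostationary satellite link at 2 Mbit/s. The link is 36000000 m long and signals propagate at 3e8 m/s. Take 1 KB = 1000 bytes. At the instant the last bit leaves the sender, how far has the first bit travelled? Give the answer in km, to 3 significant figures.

5520 km

t_tx = L/R = 36800/2000000 = 0.0184 s.
Distance = s × t_tx = 300000000 × 0.0184 = 5520 km.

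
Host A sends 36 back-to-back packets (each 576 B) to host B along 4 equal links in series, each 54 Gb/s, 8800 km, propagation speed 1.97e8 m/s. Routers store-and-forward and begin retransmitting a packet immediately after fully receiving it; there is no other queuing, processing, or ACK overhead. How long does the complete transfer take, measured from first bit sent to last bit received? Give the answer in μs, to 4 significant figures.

Per-hop transmission t_tx = L/R = 4608/54000000000 = 0.0853333 μs.
Per-hop propagation t_prop = 8800000/197000000 = 44670.1 μs.
Pipeline fill: first packet needs 4·t_tx to clear all hops; remaining 35 packets each add one t_tx.
Total = (4+36-1)·t_tx + 4·t_prop = 39·0.0853333 + 4·44670.1 = 178700 μs.

178700 μs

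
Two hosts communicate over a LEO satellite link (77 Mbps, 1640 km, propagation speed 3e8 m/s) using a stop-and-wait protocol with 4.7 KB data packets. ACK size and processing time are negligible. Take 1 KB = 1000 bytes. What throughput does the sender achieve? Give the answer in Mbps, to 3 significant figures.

3.29 Mbps

t_tx = L/R = 37600/77000000 = 0.000488312 s.
t_prop = 1640000/300000000 = 0.00546667 s; RTT = 0.0109333 s.
Cycle = t_tx + RTT = 0.0114216 s.
Throughput = L / cycle = 37600 / 0.0114216 = 3.29 Mbps.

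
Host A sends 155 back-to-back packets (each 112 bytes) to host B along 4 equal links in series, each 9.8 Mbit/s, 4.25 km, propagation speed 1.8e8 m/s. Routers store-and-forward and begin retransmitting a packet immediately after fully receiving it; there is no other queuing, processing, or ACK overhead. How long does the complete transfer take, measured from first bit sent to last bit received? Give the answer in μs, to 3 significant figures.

Per-hop transmission t_tx = L/R = 896/9800000 = 91.4286 μs.
Per-hop propagation t_prop = 4250/180000000 = 23.6111 μs.
Pipeline fill: first packet needs 4·t_tx to clear all hops; remaining 154 packets each add one t_tx.
Total = (4+155-1)·t_tx + 4·t_prop = 158·91.4286 + 4·23.6111 = 14500 μs.

14500 μs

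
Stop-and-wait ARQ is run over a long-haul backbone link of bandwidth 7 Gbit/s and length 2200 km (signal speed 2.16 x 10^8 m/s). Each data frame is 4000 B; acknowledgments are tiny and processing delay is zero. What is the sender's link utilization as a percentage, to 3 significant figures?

t_tx = L/R = 32000/7000000000 = 4.57143e-06 s.
t_prop = 2200000/216000000 = 0.0101852 s; RTT = 0.0203704 s.
Cycle = t_tx + RTT = 0.0203749 s.
Utilization = t_tx / cycle = 4.57143e-06/0.0203749 = 0.0224 %.

0.0224 %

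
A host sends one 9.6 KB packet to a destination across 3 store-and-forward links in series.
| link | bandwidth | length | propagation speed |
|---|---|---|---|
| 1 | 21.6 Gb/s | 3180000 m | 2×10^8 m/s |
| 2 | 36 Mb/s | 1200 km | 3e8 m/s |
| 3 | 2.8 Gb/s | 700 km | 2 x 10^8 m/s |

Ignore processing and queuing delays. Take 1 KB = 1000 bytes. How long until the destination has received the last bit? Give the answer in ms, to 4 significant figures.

L = 76800 bits.
Transmission delays (L/R per hop): 0.00355556, 2.13333, 0.0274286 ms; sum = 2.16432 ms.
Propagation delays (d/s per hop): 15.9, 4, 3.5 ms; sum = 23.4 ms.
End-to-end = 25.56 ms.

25.56 ms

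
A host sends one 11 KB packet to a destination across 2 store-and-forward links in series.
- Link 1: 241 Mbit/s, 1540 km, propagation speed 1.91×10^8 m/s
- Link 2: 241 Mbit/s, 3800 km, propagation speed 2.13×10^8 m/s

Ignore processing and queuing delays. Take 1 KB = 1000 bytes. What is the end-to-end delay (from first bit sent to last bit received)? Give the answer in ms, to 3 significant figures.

26.6 ms

L = 88000 bits.
Transmission delay per hop = L/R = 88000/241000000 = 0.365145 ms; 2 hops → 0.73029 ms.
Propagation delays (d/s per hop): 8.06283, 17.8404 ms; sum = 25.9032 ms.
End-to-end = 26.6 ms.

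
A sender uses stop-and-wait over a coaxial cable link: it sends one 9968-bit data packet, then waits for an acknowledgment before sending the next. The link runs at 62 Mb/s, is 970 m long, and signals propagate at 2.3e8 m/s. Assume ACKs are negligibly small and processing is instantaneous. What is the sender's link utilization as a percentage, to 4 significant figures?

95.02 %

t_tx = L/R = 9968/62000000 = 0.000160774 s.
t_prop = 970/2.3e+08 = 4.21739e-06 s; RTT = 8.43478e-06 s.
Cycle = t_tx + RTT = 0.000169209 s.
Utilization = t_tx / cycle = 0.000160774/0.000169209 = 95.02 %.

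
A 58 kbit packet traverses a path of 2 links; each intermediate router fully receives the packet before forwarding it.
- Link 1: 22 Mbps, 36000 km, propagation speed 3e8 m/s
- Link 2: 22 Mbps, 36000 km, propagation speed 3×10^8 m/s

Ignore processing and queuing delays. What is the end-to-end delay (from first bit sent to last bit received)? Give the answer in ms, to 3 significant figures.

L = 58000 bits.
Transmission delay per hop = L/R = 58000/22000000 = 2.63636 ms; 2 hops → 5.27273 ms.
Propagation delays (d/s per hop): 120, 120 ms; sum = 240 ms.
End-to-end = 245 ms.

245 ms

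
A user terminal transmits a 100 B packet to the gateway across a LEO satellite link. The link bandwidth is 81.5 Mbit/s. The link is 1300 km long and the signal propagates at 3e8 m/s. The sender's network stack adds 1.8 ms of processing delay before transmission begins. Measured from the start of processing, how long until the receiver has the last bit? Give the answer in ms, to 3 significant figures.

L = 100 × 8 = 800 bits.
Transmission delay = L/R = 800 / 81500000 = 0.00981595 ms.
Propagation delay = d/s = 1300000 m / 300000000 m/s = 4.33333 ms.
Plus processing delay 1.8 ms = 1.8 ms.
Total = 6.14 ms.

6.14 ms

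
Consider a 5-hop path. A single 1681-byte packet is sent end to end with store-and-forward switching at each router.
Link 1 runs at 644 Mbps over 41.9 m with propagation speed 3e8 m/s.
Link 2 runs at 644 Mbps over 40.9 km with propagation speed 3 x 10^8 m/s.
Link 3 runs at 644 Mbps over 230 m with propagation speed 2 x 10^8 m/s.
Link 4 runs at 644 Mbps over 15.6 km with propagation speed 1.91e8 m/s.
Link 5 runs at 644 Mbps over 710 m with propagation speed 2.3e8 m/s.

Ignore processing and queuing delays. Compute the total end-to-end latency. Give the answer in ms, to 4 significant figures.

L = 1681 × 8 = 13448 bits.
Transmission delay per hop = L/R = 13448/644000000 = 0.020882 ms; 5 hops → 0.10441 ms.
Propagation delays (d/s per hop): 0.000139667, 0.136333, 0.00115, 0.0816754, 0.00308696 ms; sum = 0.222385 ms.
End-to-end = 0.3268 ms.

0.3268 ms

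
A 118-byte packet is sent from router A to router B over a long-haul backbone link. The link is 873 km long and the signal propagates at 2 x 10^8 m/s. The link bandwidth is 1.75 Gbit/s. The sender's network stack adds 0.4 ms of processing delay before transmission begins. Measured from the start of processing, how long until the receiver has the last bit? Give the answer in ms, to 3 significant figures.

4.77 ms

L = 118 × 8 = 944 bits.
Transmission delay = L/R = 944 / 1750000000 = 0.000539429 ms.
Propagation delay = d/s = 873000 m / 200000000 m/s = 4.365 ms.
Plus processing delay 0.4 ms = 0.4 ms.
Total = 4.77 ms.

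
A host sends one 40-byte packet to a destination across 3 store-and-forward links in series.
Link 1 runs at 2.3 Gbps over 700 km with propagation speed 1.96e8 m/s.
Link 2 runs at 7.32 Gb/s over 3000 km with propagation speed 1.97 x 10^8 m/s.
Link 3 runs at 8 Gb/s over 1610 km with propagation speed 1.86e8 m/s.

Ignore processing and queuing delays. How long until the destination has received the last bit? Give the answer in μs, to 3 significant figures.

L = 40 × 8 = 320 bits.
Transmission delays (L/R per hop): 0.13913, 0.0437158, 0.04 μs; sum = 0.222846 μs.
Propagation delays (d/s per hop): 3571.43, 15228.4, 8655.91 μs; sum = 27455.8 μs.
End-to-end = 27500 μs.

27500 μs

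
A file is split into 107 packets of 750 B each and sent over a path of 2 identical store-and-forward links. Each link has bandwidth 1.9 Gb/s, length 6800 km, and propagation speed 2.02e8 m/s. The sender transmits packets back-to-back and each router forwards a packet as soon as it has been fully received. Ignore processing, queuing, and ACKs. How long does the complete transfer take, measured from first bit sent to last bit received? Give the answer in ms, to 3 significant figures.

Per-hop transmission t_tx = L/R = 6000/1900000000 = 0.00315789 ms.
Per-hop propagation t_prop = 6800000/202000000 = 33.6634 ms.
Pipeline fill: first packet needs 2·t_tx to clear all hops; remaining 106 packets each add one t_tx.
Total = (2+107-1)·t_tx + 2·t_prop = 108·0.00315789 + 2·33.6634 = 67.7 ms.

67.7 ms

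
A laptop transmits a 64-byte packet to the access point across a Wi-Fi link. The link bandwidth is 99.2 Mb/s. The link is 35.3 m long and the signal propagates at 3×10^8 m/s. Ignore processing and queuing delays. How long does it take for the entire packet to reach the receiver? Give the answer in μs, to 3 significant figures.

L = 64 × 8 = 512 bits.
Transmission delay = L/R = 512 / 99200000 = 5.16129 μs.
Propagation delay = d/s = 35.3 m / 300000000 m/s = 0.117667 μs.
Total = 5.28 μs.

5.28 μs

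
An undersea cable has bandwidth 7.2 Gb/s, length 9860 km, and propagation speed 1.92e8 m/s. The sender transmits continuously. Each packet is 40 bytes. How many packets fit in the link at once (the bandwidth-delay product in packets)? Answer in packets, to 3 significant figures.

Propagation delay = 9860000 / 192000000 = 0.0513542 s.
BDP = R × t_prop = 7200000000 × 0.0513542 = 369750000 bits.
In packets of 320 bits: 1160000 packets.

1160000 packets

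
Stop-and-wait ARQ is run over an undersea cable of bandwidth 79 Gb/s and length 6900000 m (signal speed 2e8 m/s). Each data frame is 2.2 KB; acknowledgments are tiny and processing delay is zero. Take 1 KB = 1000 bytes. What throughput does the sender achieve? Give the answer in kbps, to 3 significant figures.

t_tx = L/R = 17600/79000000000 = 2.22785e-07 s.
t_prop = 6900000/200000000 = 0.0345 s; RTT = 0.069 s.
Cycle = t_tx + RTT = 0.0690002 s.
Throughput = L / cycle = 17600 / 0.0690002 = 255 kbps.

255 kbps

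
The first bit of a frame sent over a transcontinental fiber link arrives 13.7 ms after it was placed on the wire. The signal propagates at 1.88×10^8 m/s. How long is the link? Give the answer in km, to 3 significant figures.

d = s × t_prop = 188000000 × 0.0137 = 2580 km.

2580 km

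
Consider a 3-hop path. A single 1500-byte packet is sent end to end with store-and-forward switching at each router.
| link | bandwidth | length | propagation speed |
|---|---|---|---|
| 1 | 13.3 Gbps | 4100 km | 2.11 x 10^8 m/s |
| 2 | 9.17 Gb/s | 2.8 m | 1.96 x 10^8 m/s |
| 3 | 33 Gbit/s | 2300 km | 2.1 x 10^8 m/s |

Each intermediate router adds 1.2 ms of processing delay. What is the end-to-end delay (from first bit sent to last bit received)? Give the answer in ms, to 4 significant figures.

L = 1500 × 8 = 12000 bits.
Transmission delays (L/R per hop): 0.000902256, 0.00130862, 0.000363636 ms; sum = 0.00257451 ms.
Propagation delays (d/s per hop): 19.4313, 1.42857e-05, 10.9524 ms; sum = 30.3837 ms.
Processing at 2 router(s): 2 × 1.2 ms = 2.4 ms.
End-to-end = 32.79 ms.

32.79 ms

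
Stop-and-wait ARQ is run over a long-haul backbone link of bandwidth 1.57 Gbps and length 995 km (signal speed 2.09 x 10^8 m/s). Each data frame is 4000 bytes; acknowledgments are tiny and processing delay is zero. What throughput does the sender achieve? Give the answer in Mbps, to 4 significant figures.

t_tx = L/R = 32000/1570000000 = 2.03822e-05 s.
t_prop = 995000/209000000 = 0.00476077 s; RTT = 0.00952153 s.
Cycle = t_tx + RTT = 0.00954191 s.
Throughput = L / cycle = 32000 / 0.00954191 = 3.354 Mbps.

3.354 Mbps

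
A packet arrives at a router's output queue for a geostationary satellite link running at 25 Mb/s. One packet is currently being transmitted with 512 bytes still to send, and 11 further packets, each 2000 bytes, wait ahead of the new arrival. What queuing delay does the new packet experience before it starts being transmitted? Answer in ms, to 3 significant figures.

7.20 ms

Each queued packet: L/R = 16000/25000000 = 0.64 ms.
11 queued → 7.04 ms.
Plus remaining 4096 bits of current packet: 0.16384 ms.
Queuing delay = 7.20 ms.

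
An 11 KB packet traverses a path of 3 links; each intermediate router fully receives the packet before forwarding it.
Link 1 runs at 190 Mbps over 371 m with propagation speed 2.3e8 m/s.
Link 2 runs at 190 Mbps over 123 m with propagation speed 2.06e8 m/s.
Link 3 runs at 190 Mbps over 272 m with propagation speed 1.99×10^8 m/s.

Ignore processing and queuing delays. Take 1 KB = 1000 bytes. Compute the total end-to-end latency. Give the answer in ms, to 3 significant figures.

L = 88000 bits.
Transmission delay per hop = L/R = 88000/190000000 = 0.463158 ms; 3 hops → 1.38947 ms.
Propagation delays (d/s per hop): 0.00161304, 0.000597087, 0.00136683 ms; sum = 0.00357697 ms.
End-to-end = 1.39 ms.

1.39 ms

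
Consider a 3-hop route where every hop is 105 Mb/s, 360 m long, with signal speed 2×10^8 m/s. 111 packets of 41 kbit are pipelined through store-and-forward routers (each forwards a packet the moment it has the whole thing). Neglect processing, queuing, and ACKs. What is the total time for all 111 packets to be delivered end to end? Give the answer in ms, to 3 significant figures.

Per-hop transmission t_tx = L/R = 41000/105000000 = 0.390476 ms.
Per-hop propagation t_prop = 360/200000000 = 0.0018 ms.
Pipeline fill: first packet needs 3·t_tx to clear all hops; remaining 110 packets each add one t_tx.
Total = (3+111-1)·t_tx + 3·t_prop = 113·0.390476 + 3·0.0018 = 44.1 ms.

44.1 ms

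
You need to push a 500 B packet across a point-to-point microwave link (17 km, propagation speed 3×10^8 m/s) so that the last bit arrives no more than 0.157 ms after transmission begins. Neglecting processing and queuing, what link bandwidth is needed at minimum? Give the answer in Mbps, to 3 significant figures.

L = 4000 bits.
Propagation delay = 17000 / 300000000 = 0.0566667 ms.
Transmission budget = 0.157 − 0.0566667 = 0.100333 ms.
R ≥ L / t_tx = 4000 bits / 0.000100333 s = 39.9 Mbps.

39.9 Mbps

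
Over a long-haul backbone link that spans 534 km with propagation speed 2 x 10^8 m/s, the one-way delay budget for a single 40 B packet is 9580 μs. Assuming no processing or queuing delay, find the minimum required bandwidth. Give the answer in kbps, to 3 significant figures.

46.3 kbps

L = 320 bits.
Propagation delay = 534000 / 200000000 = 2670 μs.
Transmission budget = 9580 − 2670 = 6910 μs.
R ≥ L / t_tx = 320 bits / 0.00691 s = 46.3 kbps.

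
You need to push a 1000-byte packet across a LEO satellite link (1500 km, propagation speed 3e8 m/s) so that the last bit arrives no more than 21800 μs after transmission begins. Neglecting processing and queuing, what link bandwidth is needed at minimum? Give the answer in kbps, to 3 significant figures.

476 kbps

L = 8000 bits.
Propagation delay = 1500000 / 300000000 = 5000 μs.
Transmission budget = 21800 − 5000 = 16800 μs.
R ≥ L / t_tx = 8000 bits / 0.0168 s = 476 kbps.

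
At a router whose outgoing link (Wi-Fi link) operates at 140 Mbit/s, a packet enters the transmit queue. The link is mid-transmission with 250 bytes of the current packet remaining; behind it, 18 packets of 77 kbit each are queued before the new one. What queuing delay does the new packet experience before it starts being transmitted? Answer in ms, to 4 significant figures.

9.914 ms

Each queued packet: L/R = 77000/140000000 = 0.55 ms.
18 queued → 9.9 ms.
Plus remaining 2000 bits of current packet: 0.0142857 ms.
Queuing delay = 9.914 ms.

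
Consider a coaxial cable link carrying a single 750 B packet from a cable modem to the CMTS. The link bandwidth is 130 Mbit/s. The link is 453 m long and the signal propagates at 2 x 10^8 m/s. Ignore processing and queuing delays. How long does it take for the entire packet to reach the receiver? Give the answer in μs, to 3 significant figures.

48.4 μs

L = 750 × 8 = 6000 bits.
Transmission delay = L/R = 6000 / 130000000 = 46.1538 μs.
Propagation delay = d/s = 453 m / 200000000 m/s = 2.265 μs.
Total = 48.4 μs.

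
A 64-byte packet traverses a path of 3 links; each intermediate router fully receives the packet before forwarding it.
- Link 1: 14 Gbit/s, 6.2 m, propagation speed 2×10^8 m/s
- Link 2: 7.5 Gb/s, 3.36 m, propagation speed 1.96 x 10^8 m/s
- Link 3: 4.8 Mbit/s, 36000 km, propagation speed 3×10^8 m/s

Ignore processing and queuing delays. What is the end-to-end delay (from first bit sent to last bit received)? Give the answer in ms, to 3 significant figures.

L = 64 × 8 = 512 bits.
Transmission delays (L/R per hop): 3.65714e-05, 6.82667e-05, 0.106667 ms; sum = 0.106772 ms.
Propagation delays (d/s per hop): 3.1e-05, 1.71429e-05, 120 ms; sum = 120 ms.
End-to-end = 120 ms.

120 ms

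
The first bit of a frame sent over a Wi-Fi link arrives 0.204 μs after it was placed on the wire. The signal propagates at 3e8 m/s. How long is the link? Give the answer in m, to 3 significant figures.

61.2 m

d = s × t_prop = 300000000 × 2.04e-07 = 61.2 m.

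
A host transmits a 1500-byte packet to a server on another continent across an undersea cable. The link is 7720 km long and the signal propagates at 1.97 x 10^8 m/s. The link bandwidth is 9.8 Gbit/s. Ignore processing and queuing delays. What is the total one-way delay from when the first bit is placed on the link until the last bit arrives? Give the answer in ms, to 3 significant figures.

39.2 ms

L = 1500 × 8 = 12000 bits.
Transmission delay = L/R = 12000 / 9800000000 = 0.00122449 ms.
Propagation delay = d/s = 7720000 m / 197000000 m/s = 39.1878 ms.
Total = 39.2 ms.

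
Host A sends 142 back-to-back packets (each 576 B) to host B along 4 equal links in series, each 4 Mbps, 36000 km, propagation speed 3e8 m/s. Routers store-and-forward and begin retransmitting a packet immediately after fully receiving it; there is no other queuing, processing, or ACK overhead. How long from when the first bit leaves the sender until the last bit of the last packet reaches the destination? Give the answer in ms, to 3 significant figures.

Per-hop transmission t_tx = L/R = 4608/4000000 = 1.152 ms.
Per-hop propagation t_prop = 36000000/300000000 = 120 ms.
Pipeline fill: first packet needs 4·t_tx to clear all hops; remaining 141 packets each add one t_tx.
Total = (4+142-1)·t_tx + 4·t_prop = 145·1.152 + 4·120 = 647 ms.

647 ms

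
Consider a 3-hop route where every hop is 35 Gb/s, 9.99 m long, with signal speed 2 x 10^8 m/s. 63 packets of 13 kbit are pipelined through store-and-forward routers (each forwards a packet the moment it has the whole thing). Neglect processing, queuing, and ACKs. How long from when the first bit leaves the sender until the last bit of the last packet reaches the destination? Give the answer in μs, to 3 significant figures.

Per-hop transmission t_tx = L/R = 13000/35000000000 = 0.371429 μs.
Per-hop propagation t_prop = 9.99/200000000 = 0.04995 μs.
Pipeline fill: first packet needs 3·t_tx to clear all hops; remaining 62 packets each add one t_tx.
Total = (3+63-1)·t_tx + 3·t_prop = 65·0.371429 + 3·0.04995 = 24.3 μs.

24.3 μs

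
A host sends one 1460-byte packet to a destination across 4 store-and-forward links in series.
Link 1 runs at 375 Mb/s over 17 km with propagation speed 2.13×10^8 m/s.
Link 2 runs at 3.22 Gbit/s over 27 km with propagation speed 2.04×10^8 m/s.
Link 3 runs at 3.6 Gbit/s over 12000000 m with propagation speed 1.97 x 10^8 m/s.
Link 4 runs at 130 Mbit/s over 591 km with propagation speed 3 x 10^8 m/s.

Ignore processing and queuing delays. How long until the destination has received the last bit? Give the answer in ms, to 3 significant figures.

63.2 ms

L = 1460 × 8 = 11680 bits.
Transmission delays (L/R per hop): 0.0311467, 0.00362733, 0.00324444, 0.0898462 ms; sum = 0.127865 ms.
Propagation delays (d/s per hop): 0.0798122, 0.132353, 60.9137, 1.97 ms; sum = 63.0959 ms.
End-to-end = 63.2 ms.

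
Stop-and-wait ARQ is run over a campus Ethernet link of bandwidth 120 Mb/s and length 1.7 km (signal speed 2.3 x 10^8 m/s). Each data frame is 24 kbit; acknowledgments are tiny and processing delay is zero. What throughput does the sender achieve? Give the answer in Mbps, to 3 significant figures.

112 Mbps

t_tx = L/R = 24000/120000000 = 0.0002 s.
t_prop = 1700/2.3e+08 = 7.3913e-06 s; RTT = 1.47826e-05 s.
Cycle = t_tx + RTT = 0.000214783 s.
Throughput = L / cycle = 24000 / 0.000214783 = 112 Mbps.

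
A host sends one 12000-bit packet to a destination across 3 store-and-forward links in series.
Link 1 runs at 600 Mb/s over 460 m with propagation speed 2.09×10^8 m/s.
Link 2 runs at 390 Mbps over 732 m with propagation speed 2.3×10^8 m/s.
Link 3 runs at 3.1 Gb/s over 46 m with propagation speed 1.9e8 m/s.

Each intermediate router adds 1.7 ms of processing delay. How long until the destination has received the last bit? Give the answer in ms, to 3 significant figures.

Transmission delays (L/R per hop): 0.02, 0.0307692, 0.00387097 ms; sum = 0.0546402 ms.
Propagation delays (d/s per hop): 0.00220096, 0.00318261, 0.000242105 ms; sum = 0.00562567 ms.
Processing at 2 router(s): 2 × 1.7 ms = 3.4 ms.
End-to-end = 3.46 ms.

3.46 ms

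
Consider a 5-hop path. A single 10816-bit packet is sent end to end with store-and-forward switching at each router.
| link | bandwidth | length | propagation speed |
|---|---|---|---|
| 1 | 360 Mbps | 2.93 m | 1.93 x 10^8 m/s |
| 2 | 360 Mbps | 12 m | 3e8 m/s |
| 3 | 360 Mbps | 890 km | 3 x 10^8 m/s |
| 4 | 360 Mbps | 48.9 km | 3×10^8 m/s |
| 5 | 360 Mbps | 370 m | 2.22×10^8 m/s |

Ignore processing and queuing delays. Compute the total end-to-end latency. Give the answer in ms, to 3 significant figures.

3.28 ms

Transmission delay per hop = L/R = 10816/360000000 = 0.0300444 ms; 5 hops → 0.150222 ms.
Propagation delays (d/s per hop): 1.51813e-05, 4e-05, 2.96667, 0.163, 0.00166667 ms; sum = 3.13139 ms.
End-to-end = 3.28 ms.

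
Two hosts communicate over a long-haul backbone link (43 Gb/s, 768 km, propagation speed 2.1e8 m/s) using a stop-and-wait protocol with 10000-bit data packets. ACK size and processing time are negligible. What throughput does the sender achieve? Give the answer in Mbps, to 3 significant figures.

1.37 Mbps

t_tx = L/R = 10000/43000000000 = 2.32558e-07 s.
t_prop = 768000/210000000 = 0.00365714 s; RTT = 0.00731429 s.
Cycle = t_tx + RTT = 0.00731452 s.
Throughput = L / cycle = 10000 / 0.00731452 = 1.37 Mbps.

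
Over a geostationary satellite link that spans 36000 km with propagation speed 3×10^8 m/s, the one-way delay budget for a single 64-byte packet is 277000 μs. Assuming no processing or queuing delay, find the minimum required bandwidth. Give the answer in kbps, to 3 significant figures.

3.26 kbps

L = 512 bits.
Propagation delay = 36000000 / 300000000 = 120000 μs.
Transmission budget = 277000 − 120000 = 157000 μs.
R ≥ L / t_tx = 512 bits / 0.157 s = 3.26 kbps.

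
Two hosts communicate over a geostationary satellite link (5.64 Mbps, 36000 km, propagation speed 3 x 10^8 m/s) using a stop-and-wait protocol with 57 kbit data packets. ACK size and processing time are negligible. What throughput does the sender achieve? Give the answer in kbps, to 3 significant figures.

228 kbps

t_tx = L/R = 57000/5640000 = 0.0101064 s.
t_prop = 36000000/300000000 = 0.12 s; RTT = 0.24 s.
Cycle = t_tx + RTT = 0.250106 s.
Throughput = L / cycle = 57000 / 0.250106 = 228 kbps.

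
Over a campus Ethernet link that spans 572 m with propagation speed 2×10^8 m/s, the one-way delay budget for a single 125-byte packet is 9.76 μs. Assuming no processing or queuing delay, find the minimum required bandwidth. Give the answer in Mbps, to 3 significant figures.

L = 1000 bits.
Propagation delay = 572 / 200000000 = 2.86 μs.
Transmission budget = 9.76 − 2.86 = 6.9 μs.
R ≥ L / t_tx = 1000 bits / 6.9e-06 s = 145 Mbps.

145 Mbps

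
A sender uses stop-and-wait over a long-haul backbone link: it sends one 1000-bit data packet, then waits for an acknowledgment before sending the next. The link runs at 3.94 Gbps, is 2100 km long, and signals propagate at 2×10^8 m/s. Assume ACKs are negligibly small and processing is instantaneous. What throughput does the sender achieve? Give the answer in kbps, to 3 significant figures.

47.6 kbps

t_tx = L/R = 1000/3940000000 = 2.53807e-07 s.
t_prop = 2100000/200000000 = 0.0105 s; RTT = 0.021 s.
Cycle = t_tx + RTT = 0.0210003 s.
Throughput = L / cycle = 1000 / 0.0210003 = 47.6 kbps.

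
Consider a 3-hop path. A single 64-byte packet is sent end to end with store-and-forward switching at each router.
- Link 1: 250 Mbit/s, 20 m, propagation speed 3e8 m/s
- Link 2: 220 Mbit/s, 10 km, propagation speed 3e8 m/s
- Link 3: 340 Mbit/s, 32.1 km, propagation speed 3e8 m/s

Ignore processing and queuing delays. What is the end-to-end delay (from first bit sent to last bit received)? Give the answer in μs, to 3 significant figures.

146 μs

L = 64 × 8 = 512 bits.
Transmission delays (L/R per hop): 2.048, 2.32727, 1.50588 μs; sum = 5.88116 μs.
Propagation delays (d/s per hop): 0.0666667, 33.3333, 107 μs; sum = 140.4 μs.
End-to-end = 146 μs.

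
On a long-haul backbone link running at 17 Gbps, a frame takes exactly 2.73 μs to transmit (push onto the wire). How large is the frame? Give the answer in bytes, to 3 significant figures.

5800 bytes

L = R × t_tx = 17000000000 b/s × 2.73e-06 s = 46410 bits.
In bytes: 46410 / 8 = 5800 bytes.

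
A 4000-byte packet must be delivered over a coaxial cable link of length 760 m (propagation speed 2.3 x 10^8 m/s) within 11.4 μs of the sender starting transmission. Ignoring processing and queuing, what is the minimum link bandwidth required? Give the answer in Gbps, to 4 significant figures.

3.953 Gbps

L = 32000 bits.
Propagation delay = 760 / 2.3e+08 = 3.30435 μs.
Transmission budget = 11.4 − 3.30435 = 8.09565 μs.
R ≥ L / t_tx = 32000 bits / 8.09565e-06 s = 3.953 Gbps.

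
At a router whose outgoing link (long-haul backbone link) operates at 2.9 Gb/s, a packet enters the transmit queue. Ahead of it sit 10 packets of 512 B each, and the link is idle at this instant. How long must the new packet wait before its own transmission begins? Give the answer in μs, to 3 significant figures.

Each queued packet: L/R = 4096/2900000000 = 1.41241 μs.
10 queued → 14.1241 μs.
Queuing delay = 14.1 μs.

14.1 μs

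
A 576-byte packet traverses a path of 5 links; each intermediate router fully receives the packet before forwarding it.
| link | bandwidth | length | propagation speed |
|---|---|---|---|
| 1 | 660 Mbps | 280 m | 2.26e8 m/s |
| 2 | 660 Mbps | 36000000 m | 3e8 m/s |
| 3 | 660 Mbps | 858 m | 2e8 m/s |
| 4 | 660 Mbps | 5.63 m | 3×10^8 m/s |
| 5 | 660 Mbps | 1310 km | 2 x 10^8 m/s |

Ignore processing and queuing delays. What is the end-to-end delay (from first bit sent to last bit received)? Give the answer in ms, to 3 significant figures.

127 ms

L = 576 × 8 = 4608 bits.
Transmission delay per hop = L/R = 4608/660000000 = 0.00698182 ms; 5 hops → 0.0349091 ms.
Propagation delays (d/s per hop): 0.00123894, 120, 0.00429, 1.87667e-05, 6.55 ms; sum = 126.556 ms.
End-to-end = 127 ms.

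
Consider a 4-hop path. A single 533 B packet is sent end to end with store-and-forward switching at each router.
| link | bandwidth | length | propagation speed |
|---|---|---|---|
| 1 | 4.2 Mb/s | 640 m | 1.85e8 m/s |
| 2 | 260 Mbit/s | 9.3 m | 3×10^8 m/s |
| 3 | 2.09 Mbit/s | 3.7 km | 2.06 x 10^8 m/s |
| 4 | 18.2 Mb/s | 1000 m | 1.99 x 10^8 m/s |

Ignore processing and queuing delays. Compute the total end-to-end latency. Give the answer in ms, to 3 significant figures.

3.33 ms

L = 533 × 8 = 4264 bits.
Transmission delays (L/R per hop): 1.01524, 0.0164, 2.04019, 0.234286 ms; sum = 3.30612 ms.
Propagation delays (d/s per hop): 0.00345946, 3.1e-05, 0.0179612, 0.00502513 ms; sum = 0.0264768 ms.
End-to-end = 3.33 ms.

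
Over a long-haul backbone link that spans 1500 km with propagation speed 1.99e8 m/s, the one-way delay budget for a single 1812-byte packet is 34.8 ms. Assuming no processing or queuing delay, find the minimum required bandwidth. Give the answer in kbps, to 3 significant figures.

L = 14496 bits.
Propagation delay = 1500000 / 199000000 = 7.53769 ms.
Transmission budget = 34.8 − 7.53769 = 27.2623 ms.
R ≥ L / t_tx = 14496 bits / 0.0272623 s = 532 kbps.

532 kbps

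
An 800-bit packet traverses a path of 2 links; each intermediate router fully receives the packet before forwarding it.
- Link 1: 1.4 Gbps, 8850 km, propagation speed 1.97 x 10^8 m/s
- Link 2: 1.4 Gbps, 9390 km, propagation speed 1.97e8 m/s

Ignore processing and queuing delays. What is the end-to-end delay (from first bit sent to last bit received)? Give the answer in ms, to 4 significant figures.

92.59 ms

Transmission delay per hop = L/R = 800/1400000000 = 0.000571429 ms; 2 hops → 0.00114286 ms.
Propagation delays (d/s per hop): 44.9239, 47.665 ms; sum = 92.5888 ms.
End-to-end = 92.59 ms.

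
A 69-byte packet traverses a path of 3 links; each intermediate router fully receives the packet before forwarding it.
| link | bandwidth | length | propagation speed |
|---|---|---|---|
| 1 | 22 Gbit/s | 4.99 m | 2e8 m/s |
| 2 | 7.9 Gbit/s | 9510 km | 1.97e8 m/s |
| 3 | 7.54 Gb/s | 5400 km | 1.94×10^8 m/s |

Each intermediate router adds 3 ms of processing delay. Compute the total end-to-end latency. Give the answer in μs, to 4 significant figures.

82110 μs

L = 69 × 8 = 552 bits.
Transmission delays (L/R per hop): 0.0250909, 0.0698734, 0.0732095 μs; sum = 0.168174 μs.
Propagation delays (d/s per hop): 0.02495, 48274.1, 27835.1 μs; sum = 76109.2 μs.
Processing at 2 router(s): 2 × 3 ms = 6000 μs.
End-to-end = 82110 μs.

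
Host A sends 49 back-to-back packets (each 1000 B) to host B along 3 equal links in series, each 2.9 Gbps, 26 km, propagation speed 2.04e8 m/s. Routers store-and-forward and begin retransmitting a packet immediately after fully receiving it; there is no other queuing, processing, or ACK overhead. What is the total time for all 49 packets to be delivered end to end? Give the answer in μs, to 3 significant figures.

523 μs

Per-hop transmission t_tx = L/R = 8000/2900000000 = 2.75862 μs.
Per-hop propagation t_prop = 26000/204000000 = 127.451 μs.
Pipeline fill: first packet needs 3·t_tx to clear all hops; remaining 48 packets each add one t_tx.
Total = (3+49-1)·t_tx + 3·t_prop = 51·2.75862 + 3·127.451 = 523 μs.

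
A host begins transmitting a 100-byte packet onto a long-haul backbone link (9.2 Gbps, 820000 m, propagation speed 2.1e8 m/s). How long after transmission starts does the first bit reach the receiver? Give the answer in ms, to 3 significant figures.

First bit experiences only propagation delay: d/s = 820000/210000000 = 3.90 ms.

3.90 ms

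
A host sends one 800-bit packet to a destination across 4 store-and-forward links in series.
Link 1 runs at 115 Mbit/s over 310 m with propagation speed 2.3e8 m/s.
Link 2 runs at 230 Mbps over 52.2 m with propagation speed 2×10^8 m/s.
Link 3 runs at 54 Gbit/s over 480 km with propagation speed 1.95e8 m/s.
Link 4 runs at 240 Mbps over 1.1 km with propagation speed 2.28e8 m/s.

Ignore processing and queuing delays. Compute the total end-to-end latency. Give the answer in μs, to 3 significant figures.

2480 μs

Transmission delays (L/R per hop): 6.95652, 3.47826, 0.0148148, 3.33333 μs; sum = 13.7829 μs.
Propagation delays (d/s per hop): 1.34783, 0.261, 2461.54, 4.82456 μs; sum = 2467.97 μs.
End-to-end = 2480 μs.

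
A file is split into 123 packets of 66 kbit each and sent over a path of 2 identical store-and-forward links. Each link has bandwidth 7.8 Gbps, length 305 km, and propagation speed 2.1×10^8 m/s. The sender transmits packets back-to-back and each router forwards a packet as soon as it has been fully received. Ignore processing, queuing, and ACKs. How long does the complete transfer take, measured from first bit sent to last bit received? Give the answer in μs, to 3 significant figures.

Per-hop transmission t_tx = L/R = 66000/7800000000 = 8.46154 μs.
Per-hop propagation t_prop = 305000/210000000 = 1452.38 μs.
Pipeline fill: first packet needs 2·t_tx to clear all hops; remaining 122 packets each add one t_tx.
Total = (2+123-1)·t_tx + 2·t_prop = 124·8.46154 + 2·1452.38 = 3950 μs.

3950 μs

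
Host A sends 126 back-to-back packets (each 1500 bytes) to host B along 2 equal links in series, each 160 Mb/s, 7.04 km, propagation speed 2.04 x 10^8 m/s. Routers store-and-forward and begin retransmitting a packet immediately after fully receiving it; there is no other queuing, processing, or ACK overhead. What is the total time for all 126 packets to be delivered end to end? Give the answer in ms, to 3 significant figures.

Per-hop transmission t_tx = L/R = 12000/160000000 = 0.075 ms.
Per-hop propagation t_prop = 7040/204000000 = 0.0345098 ms.
Pipeline fill: first packet needs 2·t_tx to clear all hops; remaining 125 packets each add one t_tx.
Total = (2+126-1)·t_tx + 2·t_prop = 127·0.075 + 2·0.0345098 = 9.59 ms.

9.59 ms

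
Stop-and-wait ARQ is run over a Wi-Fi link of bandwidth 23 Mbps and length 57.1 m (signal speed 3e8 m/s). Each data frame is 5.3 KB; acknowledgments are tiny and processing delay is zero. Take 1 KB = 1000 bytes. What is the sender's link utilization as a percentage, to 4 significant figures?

99.98 %

t_tx = L/R = 42400/23000000 = 0.00184348 s.
t_prop = 57.1/300000000 = 1.90333e-07 s; RTT = 3.80667e-07 s.
Cycle = t_tx + RTT = 0.00184386 s.
Utilization = t_tx / cycle = 0.00184348/0.00184386 = 99.98 %.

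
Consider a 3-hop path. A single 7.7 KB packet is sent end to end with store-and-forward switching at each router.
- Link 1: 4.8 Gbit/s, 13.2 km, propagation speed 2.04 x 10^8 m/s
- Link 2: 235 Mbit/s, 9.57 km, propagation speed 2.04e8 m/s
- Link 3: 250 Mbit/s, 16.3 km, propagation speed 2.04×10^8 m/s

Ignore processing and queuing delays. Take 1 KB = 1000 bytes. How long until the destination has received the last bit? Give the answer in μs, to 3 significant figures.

713 μs

L = 61600 bits.
Transmission delays (L/R per hop): 12.8333, 262.128, 246.4 μs; sum = 521.361 μs.
Propagation delays (d/s per hop): 64.7059, 46.9118, 79.902 μs; sum = 191.52 μs.
End-to-end = 713 μs.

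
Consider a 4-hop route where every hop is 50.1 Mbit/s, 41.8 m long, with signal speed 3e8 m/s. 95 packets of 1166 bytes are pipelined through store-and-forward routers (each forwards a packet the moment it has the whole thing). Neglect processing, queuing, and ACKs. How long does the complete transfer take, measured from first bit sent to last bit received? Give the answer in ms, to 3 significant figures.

Per-hop transmission t_tx = L/R = 9328/50100000 = 0.186188 ms.
Per-hop propagation t_prop = 41.8/300000000 = 0.000139333 ms.
Pipeline fill: first packet needs 4·t_tx to clear all hops; remaining 94 packets each add one t_tx.
Total = (4+95-1)·t_tx + 4·t_prop = 98·0.186188 + 4·0.000139333 = 18.2 ms.

18.2 ms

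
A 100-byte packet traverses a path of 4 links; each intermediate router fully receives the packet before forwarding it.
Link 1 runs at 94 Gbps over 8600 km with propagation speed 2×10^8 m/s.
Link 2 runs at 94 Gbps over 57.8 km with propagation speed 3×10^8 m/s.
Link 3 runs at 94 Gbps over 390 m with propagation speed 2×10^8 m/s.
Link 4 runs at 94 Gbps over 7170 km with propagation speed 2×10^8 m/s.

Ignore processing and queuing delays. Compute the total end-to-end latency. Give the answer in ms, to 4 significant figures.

79.04 ms

L = 100 × 8 = 800 bits.
Transmission delay per hop = L/R = 800/94000000000 = 8.51064e-06 ms; 4 hops → 3.40426e-05 ms.
Propagation delays (d/s per hop): 43, 0.192667, 0.00195, 35.85 ms; sum = 79.0446 ms.
End-to-end = 79.04 ms.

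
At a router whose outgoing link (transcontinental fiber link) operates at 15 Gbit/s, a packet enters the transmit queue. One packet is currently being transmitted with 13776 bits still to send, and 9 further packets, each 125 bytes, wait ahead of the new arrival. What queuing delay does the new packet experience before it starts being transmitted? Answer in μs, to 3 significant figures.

Each queued packet: L/R = 1000/15000000000 = 0.0666667 μs.
9 queued → 0.6 μs.
Plus remaining 13776 bits of current packet: 0.9184 μs.
Queuing delay = 1.52 μs.

1.52 μs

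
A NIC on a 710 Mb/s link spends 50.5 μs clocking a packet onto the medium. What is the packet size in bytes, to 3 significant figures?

4480 bytes

L = R × t_tx = 710000000 b/s × 5.05e-05 s = 35855 bits.
In bytes: 35855 / 8 = 4480 bytes.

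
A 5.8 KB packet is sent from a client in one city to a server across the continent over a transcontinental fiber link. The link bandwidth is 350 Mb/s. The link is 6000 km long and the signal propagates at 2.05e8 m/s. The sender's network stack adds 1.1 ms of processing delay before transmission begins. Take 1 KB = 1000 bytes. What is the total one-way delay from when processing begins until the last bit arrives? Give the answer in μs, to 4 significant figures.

L = 46400 bits.
Transmission delay = L/R = 46400 / 350000000 = 132.571 μs.
Propagation delay = d/s = 6000000 m / 2.05e+08 m/s = 29268.3 μs.
Plus processing delay 1.1 ms = 1100 μs.
Total = 30500 μs.

30500 μs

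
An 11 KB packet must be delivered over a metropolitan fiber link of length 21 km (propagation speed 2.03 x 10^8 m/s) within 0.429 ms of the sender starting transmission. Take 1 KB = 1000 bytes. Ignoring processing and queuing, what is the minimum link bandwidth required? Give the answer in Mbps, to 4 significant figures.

L = 88000 bits.
Propagation delay = 21000 / 2.03e+08 = 0.103448 ms.
Transmission budget = 0.429 − 0.103448 = 0.325552 ms.
R ≥ L / t_tx = 88000 bits / 0.000325552 s = 270.3 Mbps.

270.3 Mbps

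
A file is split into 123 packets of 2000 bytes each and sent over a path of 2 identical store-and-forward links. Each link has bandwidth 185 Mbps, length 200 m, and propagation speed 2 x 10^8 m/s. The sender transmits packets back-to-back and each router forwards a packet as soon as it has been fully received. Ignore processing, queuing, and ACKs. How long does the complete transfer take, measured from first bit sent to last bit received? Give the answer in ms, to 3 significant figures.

10.7 ms

Per-hop transmission t_tx = L/R = 16000/185000000 = 0.0864865 ms.
Per-hop propagation t_prop = 200/200000000 = 0.001 ms.
Pipeline fill: first packet needs 2·t_tx to clear all hops; remaining 122 packets each add one t_tx.
Total = (2+123-1)·t_tx + 2·t_prop = 124·0.0864865 + 2·0.001 = 10.7 ms.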